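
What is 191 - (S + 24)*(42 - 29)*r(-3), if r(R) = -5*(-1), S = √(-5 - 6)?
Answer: -1369 - 65*I*√11 ≈ -1369.0 - 215.58*I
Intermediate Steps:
S = I*√11 (S = √(-11) = I*√11 ≈ 3.3166*I)
r(R) = 5
191 - (S + 24)*(42 - 29)*r(-3) = 191 - (I*√11 + 24)*(42 - 29)*5 = 191 - (24 + I*√11)*13*5 = 191 - (312 + 13*I*√11)*5 = 191 - (1560 + 65*I*√11) = 191 + (-1560 - 65*I*√11) = -1369 - 65*I*√11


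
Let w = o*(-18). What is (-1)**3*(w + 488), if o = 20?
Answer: -128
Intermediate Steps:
w = -360 (w = 20*(-18) = -360)
(-1)**3*(w + 488) = (-1)**3*(-360 + 488) = -1*128 = -128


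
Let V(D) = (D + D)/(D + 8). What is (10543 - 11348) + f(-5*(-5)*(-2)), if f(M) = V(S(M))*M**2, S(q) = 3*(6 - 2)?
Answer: 2195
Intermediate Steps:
S(q) = 12 (S(q) = 3*4 = 12)
V(D) = 2*D/(8 + D) (V(D) = (2*D)/(8 + D) = 2*D/(8 + D))
f(M) = 6*M**2/5 (f(M) = (2*12/(8 + 12))*M**2 = (2*12/20)*M**2 = (2*12*(1/20))*M**2 = 6*M**2/5)
(10543 - 11348) + f(-5*(-5)*(-2)) = (10543 - 11348) + 6*(-5*(-5)*(-2))**2/5 = -805 + 6*(25*(-2))**2/5 = -805 + (6/5)*(-50)**2 = -805 + (6/5)*2500 = -805 + 3000 = 2195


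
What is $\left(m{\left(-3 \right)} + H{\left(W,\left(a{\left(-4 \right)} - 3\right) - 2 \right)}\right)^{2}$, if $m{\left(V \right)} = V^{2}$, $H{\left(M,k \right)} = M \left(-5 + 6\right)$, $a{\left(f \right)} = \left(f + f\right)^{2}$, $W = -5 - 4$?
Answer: $0$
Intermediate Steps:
$W = -9$
$a{\left(f \right)} = 4 f^{2}$ ($a{\left(f \right)} = \left(2 f\right)^{2} = 4 f^{2}$)
$H{\left(M,k \right)} = M$ ($H{\left(M,k \right)} = M 1 = M$)
$\left(m{\left(-3 \right)} + H{\left(W,\left(a{\left(-4 \right)} - 3\right) - 2 \right)}\right)^{2} = \left(\left(-3\right)^{2} - 9\right)^{2} = \left(9 - 9\right)^{2} = 0^{2} = 0$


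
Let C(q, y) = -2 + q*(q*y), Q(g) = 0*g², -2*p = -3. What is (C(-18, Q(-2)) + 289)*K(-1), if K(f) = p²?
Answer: 2583/4 ≈ 645.75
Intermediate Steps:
p = 3/2 (p = -½*(-3) = 3/2 ≈ 1.5000)
Q(g) = 0
K(f) = 9/4 (K(f) = (3/2)² = 9/4)
C(q, y) = -2 + y*q²
(C(-18, Q(-2)) + 289)*K(-1) = ((-2 + 0*(-18)²) + 289)*(9/4) = ((-2 + 0*324) + 289)*(9/4) = ((-2 + 0) + 289)*(9/4) = (-2 + 289)*(9/4) = 287*(9/4) = 2583/4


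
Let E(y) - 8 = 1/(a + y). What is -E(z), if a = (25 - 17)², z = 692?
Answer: -6049/756 ≈ -8.0013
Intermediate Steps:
a = 64 (a = 8² = 64)
E(y) = 8 + 1/(64 + y)
-E(z) = -(513 + 8*692)/(64 + 692) = -(513 + 5536)/756 = -6049/756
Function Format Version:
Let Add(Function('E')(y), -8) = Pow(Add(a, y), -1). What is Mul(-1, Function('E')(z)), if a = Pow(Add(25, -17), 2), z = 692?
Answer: Rational(-6049, 756) ≈ -8.0013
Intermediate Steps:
a = 64 (a = Pow(8, 2) = 64)
Function('E')(y) = Add(8, Pow(Add(64, y), -1))
Mul(-1, Function('E')(z)) = Mul(-1, Mul(Pow(Add(64, 692), -1), Add(513, Mul(8, 692)))) = Mul(-1, Mul(Pow(756, -1), Add(513, 5536))) = Mul(-1, Mul(Rational(1, 756), 6049)) = Mul(-1, Rational(6049, 756)) = Rational(-6049, 756)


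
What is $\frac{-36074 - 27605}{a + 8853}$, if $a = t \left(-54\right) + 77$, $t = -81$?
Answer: $- \frac{63679}{13304} \approx -4.7865$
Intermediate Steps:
$a = 4451$ ($a = \left(-81\right) \left(-54\right) + 77 = 4374 + 77 = 4451$)
$\frac{-36074 - 27605}{a + 8853} = \frac{-36074 - 27605}{4451 + 8853} = - \frac{63679}{13304}$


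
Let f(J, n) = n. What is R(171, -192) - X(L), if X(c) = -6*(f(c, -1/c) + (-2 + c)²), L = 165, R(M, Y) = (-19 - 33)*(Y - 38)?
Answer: 9425568/55 ≈ 1.7137e+5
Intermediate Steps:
R(M, Y) = 1976 - 52*Y (R(M, Y) = -52*(-38 + Y) = 1976 - 52*Y)
X(c) = -6*(-2 + c)² + 6/c (X(c) = -6*(-1/c + (-2 + c)²) = -6*((-2 + c)² - 1/c) = -6*(-2 + c)² + 6/c)
R(171, -192) - X(L) = (1976 - 52*(-192)) - (-6*(-2 + 165)² + 6/165) = (1976 + 9984) - (-6*163² + 6*(1/165)) = 11960 - (-6*26569 + 2/55) = 11960 - (-159414 + 2/55) = 11960 - 1*(-8767768/55) = 11960 + 8767768/55 = 9425568/55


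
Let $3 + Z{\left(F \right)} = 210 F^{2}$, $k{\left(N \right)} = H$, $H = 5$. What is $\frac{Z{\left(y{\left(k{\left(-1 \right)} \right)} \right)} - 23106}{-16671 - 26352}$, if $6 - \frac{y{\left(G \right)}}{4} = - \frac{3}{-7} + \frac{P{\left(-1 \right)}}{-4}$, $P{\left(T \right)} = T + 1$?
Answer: $- \frac{189439}{100387} \approx -1.8871$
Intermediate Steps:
$P{\left(T \right)} = 1 + T$
$k{\left(N \right)} = 5$
$y{\left(G \right)} = \frac{156}{7}$ ($y{\left(G \right)} = 24 - 4 \left(- \frac{3}{-7} + \frac{1 - 1}{-4}\right) = 24 - 4 \left(\left(-3\right) \left(- \frac{1}{7}\right) + 0 \left(- \frac{1}{4}\right)\right) = 24 - 4 \left(\frac{3}{7} + 0\right) = 24 - \frac{12}{7} = \frac{156}{7}$)
$Z{\left(F \right)} = -3 + 210 F^{2}$
$\frac{Z{\left(y{\left(k{\left(-1 \right)} \right)} \right)} - 23106}{-16671 - 26352} = \frac{\left(-3 + 210 \left(\frac{156}{7}\right)^{2}\right) - 23106}{-16671 - 26352} = \frac{\left(-3 + 210 \cdot \frac{24336}{49}\right) - 23106}{-43023} = \left(\left(-3 + \frac{730080}{7}\right) - 23106\right) \left(- \frac{1}{43023}\right) = \left(\frac{730059}{7} - 23106\right) \left(- \frac{1}{43023}\right) = \frac{568317}{7} \left(- \frac{1}{43023}\right) = - \frac{189439}{100387}$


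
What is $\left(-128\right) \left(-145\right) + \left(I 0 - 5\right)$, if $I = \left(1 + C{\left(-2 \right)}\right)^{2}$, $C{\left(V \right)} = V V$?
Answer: $18555$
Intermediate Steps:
$C{\left(V \right)} = V^{2}$
$I = 25$ ($I = \left(1 + \left(-2\right)^{2}\right)^{2} = \left(1 + 4\right)^{2} = 5^{2} = 25$)
$\left(-128\right) \left(-145\right) + \left(I 0 - 5\right) = \left(-128\right) \left(-145\right) + \left(25 \cdot 0 - 5\right) = 18560 + \left(0 - 5\right) = 18560 - 5 = 18555$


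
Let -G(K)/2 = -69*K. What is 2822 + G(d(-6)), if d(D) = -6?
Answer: 1994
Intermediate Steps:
G(K) = 138*K (G(K) = -(-138)*K = 138*K)
2822 + G(d(-6)) = 2822 + 138*(-6) = 2822 - 828 = 1994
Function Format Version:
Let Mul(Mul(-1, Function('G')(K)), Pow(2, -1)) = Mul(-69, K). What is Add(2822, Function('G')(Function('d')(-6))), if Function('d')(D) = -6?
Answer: 1994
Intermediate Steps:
Function('G')(K) = Mul(138, K) (Function('G')(K) = Mul(-2, Mul(-69, K)) = Mul(138, K))
Add(2822, Function('G')(Function('d')(-6))) = Add(2822, Mul(138, -6)) = Add(2822, -828) = 1994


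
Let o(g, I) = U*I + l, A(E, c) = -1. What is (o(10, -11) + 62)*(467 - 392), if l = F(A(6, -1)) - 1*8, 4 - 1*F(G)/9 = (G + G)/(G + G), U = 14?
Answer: -5475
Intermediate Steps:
F(G) = 27 (F(G) = 36 - 9*(G + G)/(G + G) = 36 - 9*2*G/(2*G) = 36 - 9*2*G*1/(2*G) = 36 - 9*1 = 36 - 9 = 27)
l = 19 (l = 27 - 1*8 = 27 - 8 = 19)
o(g, I) = 19 + 14*I (o(g, I) = 14*I + 19 = 19 + 14*I)
(o(10, -11) + 62)*(467 - 392) = ((19 + 14*(-11)) + 62)*(467 - 392) = ((19 - 154) + 62)*75 = (-135 + 62)*75 = -73*75 = -5475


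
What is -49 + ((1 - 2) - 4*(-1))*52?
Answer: 107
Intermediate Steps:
-49 + ((1 - 2) - 4*(-1))*52 = -49 + (-1 + 4)*52 = -49 + 3*52 = -49 + 156 = 107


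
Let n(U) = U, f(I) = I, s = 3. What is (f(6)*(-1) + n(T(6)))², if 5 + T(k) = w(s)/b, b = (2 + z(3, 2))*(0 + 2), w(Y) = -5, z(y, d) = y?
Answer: 529/4 ≈ 132.25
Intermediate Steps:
b = 10 (b = (2 + 3)*(0 + 2) = 5*2 = 10)
T(k) = -11/2 (T(k) = -5 - 5/10 = -5 - 5*⅒ = -5 - ½ = -11/2)
(f(6)*(-1) + n(T(6)))² = (6*(-1) - 11/2)² = (-6 - 11/2)² = (-23/2)² = 529/4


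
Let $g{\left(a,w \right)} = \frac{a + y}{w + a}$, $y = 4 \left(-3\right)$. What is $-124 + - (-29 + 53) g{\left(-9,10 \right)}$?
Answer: $380$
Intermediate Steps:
$y = -12$
$g{\left(a,w \right)} = \frac{-12 + a}{a + w}$ ($g{\left(a,w \right)} = \frac{a - 12}{w + a} = \frac{-12 + a}{a + w}$)
$-124 + - (-29 + 53) g{\left(-9,10 \right)} = -124 + - (-29 + 53) \frac{-12 - 9}{-9 + 10} = -124 + \left(-1\right) 24 \cdot 1^{-1} \left(-21\right) = -124 - 24 \cdot 1 \left(-21\right) = -124 - -504 = -124 + 504 = 380$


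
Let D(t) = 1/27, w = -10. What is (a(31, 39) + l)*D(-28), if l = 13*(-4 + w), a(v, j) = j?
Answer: -143/27 ≈ -5.2963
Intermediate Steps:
D(t) = 1/27
l = -182 (l = 13*(-4 - 10) = 13*(-14) = -182)
(a(31, 39) + l)*D(-28) = (39 - 182)*(1/27) = -143*1/27 = -143/27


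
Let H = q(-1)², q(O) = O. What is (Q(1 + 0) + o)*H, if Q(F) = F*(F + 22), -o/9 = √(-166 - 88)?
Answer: 23 - 9*I*√254 ≈ 23.0 - 143.44*I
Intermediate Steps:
o = -9*I*√254 (o = -9*√(-166 - 88) = -9*I*√254 ≈ -143.44*I)
H = 1 (H = (-1)² = 1)
Q(F) = F*(22 + F)
(Q(1 + 0) + o)*H = ((1 + 0)*(22 + (1 + 0)) - 9*I*√254)*1 = (1*(22 + 1) - 9*I*√254)*1 = (1*23 - 9*I*√254)*1 = (23 - 9*I*√254)*1 = 23 - 9*I*√254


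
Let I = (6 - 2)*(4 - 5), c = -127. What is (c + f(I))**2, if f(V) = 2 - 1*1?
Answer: 15876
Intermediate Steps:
I = -4 (I = 4*(-1) = -4)
f(V) = 1 (f(V) = 2 - 1 = 1)
(c + f(I))**2 = (-127 + 1)**2 = (-126)**2 = 15876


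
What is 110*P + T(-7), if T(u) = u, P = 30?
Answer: 3293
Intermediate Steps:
110*P + T(-7) = 110*30 - 7 = 3300 - 7 = 3293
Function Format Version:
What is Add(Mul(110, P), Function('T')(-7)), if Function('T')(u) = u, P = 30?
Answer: 3293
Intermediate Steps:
Add(Mul(110, P), Function('T')(-7)) = Add(Mul(110, 30), -7) = Add(3300, -7) = 3293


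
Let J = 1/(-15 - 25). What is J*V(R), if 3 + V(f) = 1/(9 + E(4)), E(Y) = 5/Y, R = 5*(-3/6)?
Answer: 119/1640 ≈ 0.072561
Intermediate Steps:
R = -5/2 (R = 5*(-3*1/6) = 5*(-1/2) = -5/2 ≈ -2.5000)
V(f) = -119/41 (V(f) = -3 + 1/(9 + 5/4) = -3 + 1/(41/4) = -3 + 4/41 = -119/41)
J = -1/40 (J = 1/(-40) = -1/40 ≈ -0.025000)
J*V(R) = -1/40*(-119/41) = 119/1640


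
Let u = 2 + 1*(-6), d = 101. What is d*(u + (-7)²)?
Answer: 4545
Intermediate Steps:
u = -4 (u = 2 - 6 = -4)
d*(u + (-7)²) = 101*(-4 + (-7)²) = 101*(-4 + 49) = 101*45 = 4545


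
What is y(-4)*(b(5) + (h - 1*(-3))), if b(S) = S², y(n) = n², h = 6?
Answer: 544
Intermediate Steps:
y(-4)*(b(5) + (h - 1*(-3))) = (-4)²*(5² + (6 - 1*(-3))) = 16*(25 + (6 + 3)) = 16*(25 + 9) = 16*34 = 544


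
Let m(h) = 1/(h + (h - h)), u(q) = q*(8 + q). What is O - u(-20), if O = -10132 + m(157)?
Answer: -1628403/157 ≈ -10372.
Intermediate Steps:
m(h) = 1/h (m(h) = 1/(h + 0) = 1/h)
O = -1590723/157 (O = -10132 + 1/157 = -1590723/157 ≈ -10132.)
O - u(-20) = -1590723/157 - (-20)*(8 - 20) = -1590723/157 - (-20)*(-12) = -1590723/157 - 1*240 = -1590723/157 - 240 = -1628403/157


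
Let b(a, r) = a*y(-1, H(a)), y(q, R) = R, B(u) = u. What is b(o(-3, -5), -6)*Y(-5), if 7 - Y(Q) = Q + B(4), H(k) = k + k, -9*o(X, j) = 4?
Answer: 256/81 ≈ 3.1605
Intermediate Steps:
o(X, j) = -4/9 (o(X, j) = -⅑*4 = -4/9)
H(k) = 2*k
Y(Q) = 3 - Q (Y(Q) = 7 - (Q + 4) = 7 - (4 + Q) = 7 + (-4 - Q) = 3 - Q)
b(a, r) = 2*a² (b(a, r) = a*(2*a) = 2*a²)
b(o(-3, -5), -6)*Y(-5) = (2*(-4/9)²)*(3 - 1*(-5)) = (2*(16/81))*(3 + 5) = (32/81)*8 = 256/81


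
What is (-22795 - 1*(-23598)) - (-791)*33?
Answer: 26906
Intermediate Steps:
(-22795 - 1*(-23598)) - (-791)*33 = (-22795 + 23598) - 1*(-26103) = 803 + 26103 = 26906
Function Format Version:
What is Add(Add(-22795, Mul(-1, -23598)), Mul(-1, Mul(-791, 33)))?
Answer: 26906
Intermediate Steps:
Add(Add(-22795, Mul(-1, -23598)), Mul(-1, Mul(-791, 33))) = Add(Add(-22795, 23598), Mul(-1, -26103)) = Add(803, 26103) = 26906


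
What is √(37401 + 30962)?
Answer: √68363 ≈ 261.46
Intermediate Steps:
√(37401 + 30962) = √68363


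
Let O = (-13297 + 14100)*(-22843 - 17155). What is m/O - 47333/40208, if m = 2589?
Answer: -15513918793/13177718224 ≈ -1.1773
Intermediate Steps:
O = -32118394 (O = 803*(-39998) = -32118394)
m/O - 47333/40208 = 2589/(-32118394) - 47333/40208 = 2589*(-1/32118394) - 47333*1/40208 = -2589/32118394 - 47333/40208 = -15513918793/13177718224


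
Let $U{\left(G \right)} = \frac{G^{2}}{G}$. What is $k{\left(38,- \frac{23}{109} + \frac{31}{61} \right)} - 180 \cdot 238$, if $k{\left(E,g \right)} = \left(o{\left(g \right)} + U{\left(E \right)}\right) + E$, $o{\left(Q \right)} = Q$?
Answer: $- \frac{284335860}{6649} \approx -42764.0$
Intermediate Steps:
$U{\left(G \right)} = G$
$k{\left(E,g \right)} = g + 2 E$ ($k{\left(E,g \right)} = \left(g + E\right) + E = \left(E + g\right) + E = g + 2 E$)
$k{\left(38,- \frac{23}{109} + \frac{31}{61} \right)} - 180 \cdot 238 = \left(\left(- \frac{23}{109} + \frac{31}{61}\right) + 2 \cdot 38\right) - 180 \cdot 238 = \left(\left(\left(-23\right) \frac{1}{109} + 31 \cdot \frac{1}{61}\right) + 76\right) - 42840 = \left(\left(- \frac{23}{109} + \frac{31}{61}\right) + 76\right) - 42840 = \left(\frac{1976}{6649} + 76\right) - 42840 = \frac{507300}{6649} - 42840 = - \frac{284335860}{6649}$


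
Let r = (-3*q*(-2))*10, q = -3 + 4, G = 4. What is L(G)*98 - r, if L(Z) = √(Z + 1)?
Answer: -60 + 98*√5 ≈ 159.13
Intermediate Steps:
q = 1
r = 60 (r = (-3*1*(-2))*10 = -3*(-2)*10 = 6*10 = 60)
L(Z) = √(1 + Z)
L(G)*98 - r = √(1 + 4)*98 - 1*60 = √5*98 - 60 = 98*√5 - 60 = -60 + 98*√5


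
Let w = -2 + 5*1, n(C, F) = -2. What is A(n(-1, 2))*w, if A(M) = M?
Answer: -6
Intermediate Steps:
w = 3 (w = -2 + 5 = 3)
A(n(-1, 2))*w = -2*3 = -6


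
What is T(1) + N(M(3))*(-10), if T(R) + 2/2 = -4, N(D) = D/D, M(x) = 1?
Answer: -15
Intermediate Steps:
N(D) = 1
T(R) = -5 (T(R) = -1 - 4 = -5)
T(1) + N(M(3))*(-10) = -5 + 1*(-10) = -5 - 10 = -15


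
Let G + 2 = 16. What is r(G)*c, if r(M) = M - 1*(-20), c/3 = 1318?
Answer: 134436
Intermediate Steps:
c = 3954 (c = 3*1318 = 3954)
G = 14 (G = -2 + 16 = 14)
r(M) = 20 + M (r(M) = M + 20 = 20 + M)
r(G)*c = (20 + 14)*3954 = 34*3954 = 134436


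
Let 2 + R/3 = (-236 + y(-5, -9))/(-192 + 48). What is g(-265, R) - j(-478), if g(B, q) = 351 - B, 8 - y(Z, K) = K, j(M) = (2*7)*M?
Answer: 7308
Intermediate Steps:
j(M) = 14*M
y(Z, K) = 8 - K
R = -23/16 (R = -6 + 3*((-236 + (8 - 1*(-9)))/(-192 + 48)) = -6 + 3*((-236 + (8 + 9))/(-144)) = -6 + 3*((-236 + 17)*(-1/144)) = -6 + 3*(-219*(-1/144)) = -6 + 3*(73/48) = -6 + 73/16 = -23/16 ≈ -1.4375)
g(-265, R) - j(-478) = (351 - 1*(-265)) - 14*(-478) = (351 + 265) - 1*(-6692) = 616 + 6692 = 7308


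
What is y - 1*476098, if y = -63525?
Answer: -539623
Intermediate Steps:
y - 1*476098 = -63525 - 1*476098 = -63525 - 476098 = -539623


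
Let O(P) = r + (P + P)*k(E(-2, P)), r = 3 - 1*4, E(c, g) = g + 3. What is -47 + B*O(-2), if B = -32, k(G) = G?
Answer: 113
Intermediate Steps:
E(c, g) = 3 + g
r = -1 (r = 3 - 4 = -1)
O(P) = -1 + 2*P*(3 + P) (O(P) = -1 + (P + P)*(3 + P) = -1 + (2*P)*(3 + P) = -1 + 2*P*(3 + P))
-47 + B*O(-2) = -47 - 32*(-1 + 2*(-2)*(3 - 2)) = -47 - 32*(-1 + 2*(-2)*1) = -47 - 32*(-1 - 4) = -47 - 32*(-5) = -47 + 160 = 113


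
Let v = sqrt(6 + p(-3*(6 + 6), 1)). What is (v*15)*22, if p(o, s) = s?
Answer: 330*sqrt(7) ≈ 873.10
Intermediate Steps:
v = sqrt(7) (v = sqrt(6 + 1) = sqrt(7) ≈ 2.6458)
(v*15)*22 = (sqrt(7)*15)*22 = (15*sqrt(7))*22 = 330*sqrt(7)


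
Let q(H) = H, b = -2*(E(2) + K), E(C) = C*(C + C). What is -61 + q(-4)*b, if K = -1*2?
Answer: -13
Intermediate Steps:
E(C) = 2*C² (E(C) = C*(2*C) = 2*C²)
K = -2
b = -12 (b = -2*(2*2² - 2) = -2*(2*4 - 2) = -2*(8 - 2) = -2*6 = -12)
-61 + q(-4)*b = -61 - 4*(-12) = -61 + 48 = -13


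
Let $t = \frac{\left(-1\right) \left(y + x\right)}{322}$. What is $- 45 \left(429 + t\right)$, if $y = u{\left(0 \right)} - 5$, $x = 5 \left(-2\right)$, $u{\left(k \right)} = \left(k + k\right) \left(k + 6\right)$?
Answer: $- \frac{6216885}{322} \approx -19307.0$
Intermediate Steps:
$u{\left(k \right)} = 2 k \left(6 + k\right)$
$x = -10$
$y = -5$ ($y = 2 \cdot 0 \left(6 + 0\right) - 5 = 2 \cdot 0 \cdot 6 - 5 = 0 - 5 = -5$)
$t = \frac{15}{322}$ ($t = \frac{\left(-1\right) \left(-5 - 10\right)}{322} = \left(-1\right) \left(-15\right) \frac{1}{322} = 15 \cdot \frac{1}{322} = \frac{15}{322} \approx 0.046584$)
$- 45 \left(429 + t\right) = - 45 \left(429 + \frac{15}{322}\right) = \left(-45\right) \frac{138153}{322} = - \frac{6216885}{322}$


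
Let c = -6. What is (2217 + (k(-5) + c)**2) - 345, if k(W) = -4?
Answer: 1972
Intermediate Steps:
(2217 + (k(-5) + c)**2) - 345 = (2217 + (-4 - 6)**2) - 345 = (2217 + (-10)**2) - 345 = (2217 + 100) - 345 = 2317 - 345 = 1972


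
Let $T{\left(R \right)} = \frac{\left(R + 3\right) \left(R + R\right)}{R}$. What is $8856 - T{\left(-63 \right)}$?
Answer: $8976$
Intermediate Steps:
$T{\left(R \right)} = 6 + 2 R$ ($T{\left(R \right)} = \frac{\left(3 + R\right) 2 R}{R} = \frac{2 R \left(3 + R\right)}{R} = 6 + 2 R$)
$8856 - T{\left(-63 \right)} = 8856 - \left(6 + 2 \left(-63\right)\right) = 8856 - \left(6 - 126\right) = 8856 - -120 = 8856 + 120 = 8976$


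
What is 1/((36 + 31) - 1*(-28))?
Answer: 1/95 ≈ 0.010526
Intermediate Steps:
1/((36 + 31) - 1*(-28)) = 1/(67 + 28) = 1/95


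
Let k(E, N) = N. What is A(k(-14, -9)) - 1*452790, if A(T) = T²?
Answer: -452709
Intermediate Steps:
A(k(-14, -9)) - 1*452790 = (-9)² - 1*452790 = 81 - 452790 = -452709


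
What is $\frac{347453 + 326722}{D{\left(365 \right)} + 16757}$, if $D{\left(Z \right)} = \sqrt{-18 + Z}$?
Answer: $\frac{11297150475}{280796702} - \frac{674175 \sqrt{347}}{280796702} \approx 40.188$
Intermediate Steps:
$\frac{347453 + 326722}{D{\left(365 \right)} + 16757} = \frac{347453 + 326722}{\sqrt{-18 + 365} + 16757} = \frac{674175}{\sqrt{347} + 16757} = \frac{674175}{16757 + \sqrt{347}}$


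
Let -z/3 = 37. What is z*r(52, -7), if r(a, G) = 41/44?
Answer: -4551/44 ≈ -103.43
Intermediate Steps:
r(a, G) = 41/44 (r(a, G) = 41*(1/44) = 41/44)
z = -111 (z = -3*37 = -111)
z*r(52, -7) = -111*41/44 = -4551/44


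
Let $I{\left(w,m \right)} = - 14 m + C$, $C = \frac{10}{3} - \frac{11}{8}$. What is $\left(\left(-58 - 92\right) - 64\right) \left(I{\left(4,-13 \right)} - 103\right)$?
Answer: $- \frac{207901}{12} \approx -17325.0$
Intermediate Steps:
$C = \frac{47}{24}$ ($C = 10 \cdot \frac{1}{3} - \frac{11}{8} = \frac{10}{3} - \frac{11}{8} = \frac{47}{24} \approx 1.9583$)
$I{\left(w,m \right)} = \frac{47}{24} - 14 m$ ($I{\left(w,m \right)} = - 14 m + \frac{47}{24} = \frac{47}{24} - 14 m$)
$\left(\left(-58 - 92\right) - 64\right) \left(I{\left(4,-13 \right)} - 103\right) = \left(\left(-58 - 92\right) - 64\right) \left(\left(\frac{47}{24} - -182\right) - 103\right) = \left(-150 - 64\right) \left(\left(\frac{47}{24} + 182\right) - 103\right) = - 214 \left(\frac{4415}{24} - 103\right) = \left(-214\right) \frac{1943}{24} = - \frac{207901}{12}$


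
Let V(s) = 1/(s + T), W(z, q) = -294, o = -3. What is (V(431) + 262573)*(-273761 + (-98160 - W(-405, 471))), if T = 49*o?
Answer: -27712497792591/284 ≈ -9.7579e+10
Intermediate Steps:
T = -147 (T = 49*(-3) = -147)
V(s) = 1/(-147 + s) (V(s) = 1/(s - 147) = 1/(-147 + s))
(V(431) + 262573)*(-273761 + (-98160 - W(-405, 471))) = (1/(-147 + 431) + 262573)*(-273761 + (-98160 - 1*(-294))) = (1/284 + 262573)*(-273761 + (-98160 + 294)) = (1/284 + 262573)*(-273761 - 97866) = (74570733/284)*(-371627) = -27712497792591/284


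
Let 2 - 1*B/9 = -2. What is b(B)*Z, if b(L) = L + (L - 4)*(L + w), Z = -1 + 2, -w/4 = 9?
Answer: 36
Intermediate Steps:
B = 36 (B = 18 - 9*(-2) = 18 + 18 = 36)
w = -36 (w = -4*9 = -36)
Z = 1
b(L) = L + (-36 + L)*(-4 + L) (b(L) = L + (L - 4)*(L - 36) = L + (-4 + L)*(-36 + L) = L + (-36 + L)*(-4 + L))
b(B)*Z = (144 + 36² - 39*36)*1 = (144 + 1296 - 1404)*1 = 36*1 = 36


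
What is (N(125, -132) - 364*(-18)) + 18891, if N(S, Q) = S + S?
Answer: 25693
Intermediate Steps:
N(S, Q) = 2*S
(N(125, -132) - 364*(-18)) + 18891 = (2*125 - 364*(-18)) + 18891 = (250 + 6552) + 18891 = 6802 + 18891 = 25693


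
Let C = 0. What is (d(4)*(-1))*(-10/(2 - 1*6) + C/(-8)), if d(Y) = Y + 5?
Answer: -45/2 ≈ -22.500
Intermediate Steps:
d(Y) = 5 + Y
(d(4)*(-1))*(-10/(2 - 1*6) + C/(-8)) = ((5 + 4)*(-1))*(-10/(2 - 1*6) + 0/(-8)) = (9*(-1))*(-10/(2 - 6) + 0*(-⅛)) = -9*(-10/(-4) + 0) = -9*(-10*(-¼) + 0) = -9*(5/2 + 0) = -9*5/2 = -45/2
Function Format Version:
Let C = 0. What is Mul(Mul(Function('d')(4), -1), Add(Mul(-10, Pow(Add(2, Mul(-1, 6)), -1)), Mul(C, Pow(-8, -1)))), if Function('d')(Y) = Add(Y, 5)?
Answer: Rational(-45, 2) ≈ -22.500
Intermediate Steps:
Function('d')(Y) = Add(5, Y)
Mul(Mul(Function('d')(4), -1), Add(Mul(-10, Pow(Add(2, Mul(-1, 6)), -1)), Mul(C, Pow(-8, -1)))) = Mul(Mul(Add(5, 4), -1), Add(Mul(-10, Pow(Add(2, Mul(-1, 6)), -1)), Mul(0, Pow(-8, -1)))) = Mul(Mul(9, -1), Add(Mul(-10, Pow(Add(2, -6), -1)), Mul(0, Rational(-1, 8)))) = Mul(-9, Add(Mul(-10, Pow(-4, -1)), 0)) = Mul(-9, Add(Mul(-10, Rational(-1, 4)), 0)) = Mul(-9, Add(Rational(5, 2), 0)) = Mul(-9, Rational(5, 2)) = Rational(-45, 2)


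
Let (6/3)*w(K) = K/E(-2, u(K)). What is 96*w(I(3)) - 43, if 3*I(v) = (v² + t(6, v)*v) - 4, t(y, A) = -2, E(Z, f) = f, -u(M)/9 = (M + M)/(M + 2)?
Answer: -427/9 ≈ -47.444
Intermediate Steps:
u(M) = -18*M/(2 + M) (u(M) = -9*(M + M)/(M + 2) = -9*2*M/(2 + M) = -18*M/(2 + M))
I(v) = -4/3 - 2*v/3 + v²/3 (I(v) = ((v² - 2*v) - 4)/3 = (-4 + v² - 2*v)/3 = -4/3 - 2*v/3 + v²/3)
w(K) = -1/18 - K/36 (w(K) = (K/((-18*K/(2 + K))))/2 = (K*(-(2 + K)/(18*K)))/2 = (-⅑ - K/18)/2 = -1/18 - K/36)
96*w(I(3)) - 43 = 96*(-1/18 - (-4/3 - ⅔*3 + (⅓)*3²)/36) - 43 = 96*(-1/18 - (-4/3 - 2 + (⅓)*9)/36) - 43 = 96*(-1/18 - (-4/3 - 2 + 3)/36) - 43 = 96*(-1/18 - 1/36*(-⅓)) - 43 = 96*(-1/18 + 1/108) - 43 = 96*(-5/108) - 43 = -40/9 - 43 = -427/9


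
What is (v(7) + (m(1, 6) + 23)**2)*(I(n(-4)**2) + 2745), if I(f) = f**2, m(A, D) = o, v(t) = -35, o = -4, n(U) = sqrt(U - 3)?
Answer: 910844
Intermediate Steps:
n(U) = sqrt(-3 + U)
m(A, D) = -4
(v(7) + (m(1, 6) + 23)**2)*(I(n(-4)**2) + 2745) = (-35 + (-4 + 23)**2)*(((sqrt(-3 - 4))**2)**2 + 2745) = (-35 + 19**2)*(((sqrt(-7))**2)**2 + 2745) = (-35 + 361)*(((I*sqrt(7))**2)**2 + 2745) = 326*((-7)**2 + 2745) = 326*(49 + 2745) = 326*2794 = 910844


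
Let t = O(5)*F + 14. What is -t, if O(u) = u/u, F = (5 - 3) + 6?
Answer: -22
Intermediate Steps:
F = 8 (F = 2 + 6 = 8)
O(u) = 1
t = 22 (t = 1*8 + 14 = 8 + 14 = 22)
-t = -1*22 = -22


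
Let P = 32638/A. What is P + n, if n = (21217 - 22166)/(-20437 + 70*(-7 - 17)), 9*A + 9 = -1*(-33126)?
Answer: 2176039949/244149563 ≈ 8.9127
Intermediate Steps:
A = 11039/3 (A = -1 + (-1*(-33126))/9 = -1 + (1/9)*33126 = -1 + 11042/3 = 11039/3 ≈ 3679.7)
P = 97914/11039 (P = 32638/(11039/3) = 32638*(3/11039) = 97914/11039 ≈ 8.8698)
n = 949/22117 (n = -949/(-20437 + 70*(-24)) = -949/(-20437 - 1680) = -949/(-22117) = -949*(-1/22117) = 949/22117 ≈ 0.042908)
P + n = 97914/11039 + 949/22117 = 2176039949/244149563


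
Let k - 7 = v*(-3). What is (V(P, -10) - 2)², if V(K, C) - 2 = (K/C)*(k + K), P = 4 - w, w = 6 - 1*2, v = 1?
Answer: 0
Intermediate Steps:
w = 4 (w = 6 - 2 = 4)
k = 4 (k = 7 + 1*(-3) = 7 - 3 = 4)
P = 0 (P = 4 - 1*4 = 4 - 4 = 0)
V(K, C) = 2 + K*(4 + K)/C (V(K, C) = 2 + (K/C)*(4 + K) = 2 + K*(4 + K)/C)
(V(P, -10) - 2)² = ((0² + 2*(-10) + 4*0)/(-10) - 2)² = (-(0 - 20 + 0)/10 - 2)² = (-⅒*(-20) - 2)² = (2 - 2)² = 0² = 0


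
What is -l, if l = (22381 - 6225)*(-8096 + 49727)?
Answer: -672590436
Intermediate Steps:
l = 672590436 (l = 16156*41631 = 672590436)
-l = -1*672590436 = -672590436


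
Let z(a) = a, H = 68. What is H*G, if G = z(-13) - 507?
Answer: -35360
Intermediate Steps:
G = -520 (G = -13 - 507 = -520)
H*G = 68*(-520) = -35360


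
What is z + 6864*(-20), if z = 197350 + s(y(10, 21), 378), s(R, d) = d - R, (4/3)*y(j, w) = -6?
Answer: 120905/2 ≈ 60453.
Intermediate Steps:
y(j, w) = -9/2 (y(j, w) = (3/4)*(-6) = -9/2)
z = 395465/2 (z = 197350 + (378 - 1*(-9/2)) = 197350 + (378 + 9/2) = 197350 + 765/2 = 395465/2 ≈ 1.9773e+5)
z + 6864*(-20) = 395465/2 + 6864*(-20) = 395465/2 - 137280 = 120905/2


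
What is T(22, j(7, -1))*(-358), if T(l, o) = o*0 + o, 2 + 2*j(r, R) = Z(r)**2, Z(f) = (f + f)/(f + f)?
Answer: 179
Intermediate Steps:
Z(f) = 1 (Z(f) = (2*f)/((2*f)) = (2*f)*(1/(2*f)) = 1)
j(r, R) = -1/2 (j(r, R) = -1 + (1/2)*1**2 = -1 + (1/2)*1 = -1 + 1/2 = -1/2)
T(l, o) = o (T(l, o) = 0 + o = o)
T(22, j(7, -1))*(-358) = -1/2*(-358) = 179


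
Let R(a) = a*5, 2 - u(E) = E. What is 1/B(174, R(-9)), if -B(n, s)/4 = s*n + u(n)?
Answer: 1/32008 ≈ 3.1242e-5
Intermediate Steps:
u(E) = 2 - E
R(a) = 5*a
B(n, s) = -8 + 4*n - 4*n*s (B(n, s) = -4*(s*n + (2 - n)) = -4*(n*s + (2 - n)) = -4*(2 - n + n*s) = -8 + 4*n - 4*n*s)
1/B(174, R(-9)) = 1/(-8 + 4*174 - 4*174*5*(-9)) = 1/(-8 + 696 - 4*174*(-45)) = 1/(-8 + 696 + 31320) = 1/32008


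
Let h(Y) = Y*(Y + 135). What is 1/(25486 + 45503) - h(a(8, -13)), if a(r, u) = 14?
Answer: -148083053/70989 ≈ -2086.0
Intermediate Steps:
h(Y) = Y*(135 + Y)
1/(25486 + 45503) - h(a(8, -13)) = 1/(25486 + 45503) - 14*(135 + 14) = 1/70989 - 14*149 = 1/70989 - 1*2086 = 1/70989 - 2086 = -148083053/70989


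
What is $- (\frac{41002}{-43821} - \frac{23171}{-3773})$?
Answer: $- \frac{860675845}{165336633} \approx -5.2056$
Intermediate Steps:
$- (\frac{41002}{-43821} - \frac{23171}{-3773}) = - (41002 \left(- \frac{1}{43821}\right) - - \frac{23171}{3773}) = - (- \frac{41002}{43821} + \frac{23171}{3773}) = \left(-1\right) \frac{860675845}{165336633} = - \frac{860675845}{165336633}$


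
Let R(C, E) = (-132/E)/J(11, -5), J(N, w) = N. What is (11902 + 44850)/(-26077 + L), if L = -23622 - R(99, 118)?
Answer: -3348368/2932235 ≈ -1.1419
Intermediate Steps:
R(C, E) = -12/E (R(C, E) = -132/E/11 = -132/E*(1/11) = -12/E)
L = -1393692/59 (L = -23622 - (-12)/118 = -23622 - 1*(-6/59) = -23622 + 6/59 = -1393692/59 ≈ -23622.)
(11902 + 44850)/(-26077 + L) = (11902 + 44850)/(-26077 - 1393692/59) = 56752/(-2932235/59) = 56752*(-59/2932235) = -3348368/2932235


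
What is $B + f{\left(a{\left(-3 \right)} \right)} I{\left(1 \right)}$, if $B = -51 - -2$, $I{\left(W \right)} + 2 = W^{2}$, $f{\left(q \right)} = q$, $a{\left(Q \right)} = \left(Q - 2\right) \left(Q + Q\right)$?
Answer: $-79$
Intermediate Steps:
$a{\left(Q \right)} = 2 Q \left(-2 + Q\right)$ ($a{\left(Q \right)} = \left(-2 + Q\right) 2 Q = 2 Q \left(-2 + Q\right)$)
$I{\left(W \right)} = -2 + W^{2}$
$B = -49$ ($B = -51 + 2 = -49$)
$B + f{\left(a{\left(-3 \right)} \right)} I{\left(1 \right)} = -49 + 2 \left(-3\right) \left(-2 - 3\right) \left(-2 + 1^{2}\right) = -49 + 2 \left(-3\right) \left(-5\right) \left(-2 + 1\right) = -49 + 30 \left(-1\right) = -49 - 30 = -79$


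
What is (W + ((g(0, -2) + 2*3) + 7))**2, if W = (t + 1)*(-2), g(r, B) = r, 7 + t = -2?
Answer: 841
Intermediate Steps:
t = -9 (t = -7 - 2 = -9)
W = 16 (W = (-9 + 1)*(-2) = -8*(-2) = 16)
(W + ((g(0, -2) + 2*3) + 7))**2 = (16 + ((0 + 2*3) + 7))**2 = (16 + ((0 + 6) + 7))**2 = (16 + (6 + 7))**2 = (16 + 13)**2 = 29**2 = 841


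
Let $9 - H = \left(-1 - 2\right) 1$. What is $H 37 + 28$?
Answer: $472$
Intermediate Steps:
$H = 12$ ($H = 9 - \left(-1 - 2\right) 1 = 9 - \left(-3\right) 1 = 9 - -3 = 9 + 3 = 12$)
$H 37 + 28 = 12 \cdot 37 + 28 = 444 + 28 = 472$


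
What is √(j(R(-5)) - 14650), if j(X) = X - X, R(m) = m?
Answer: 5*I*√586 ≈ 121.04*I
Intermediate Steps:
j(X) = 0
√(j(R(-5)) - 14650) = √(0 - 14650) = √(-14650) = 5*I*√586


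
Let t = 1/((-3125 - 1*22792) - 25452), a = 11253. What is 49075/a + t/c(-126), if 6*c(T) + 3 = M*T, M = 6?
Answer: 19327158857/4431757737 ≈ 4.3611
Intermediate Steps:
c(T) = -1/2 + T (c(T) = -1/2 + (6*T)/6 = -1/2 + T)
t = -1/51369 (t = 1/((-3125 - 22792) - 25452) = 1/(-25917 - 25452) = 1/(-51369) = -1/51369 ≈ -1.9467e-5)
49075/a + t/c(-126) = 49075/11253 - 1/(51369*(-1/2 - 126)) = 49075*(1/11253) - 1/(51369*(-253/2)) = 49075/11253 - 1/51369*(-2/253) = 49075/11253 + 2/12996357 = 19327158857/4431757737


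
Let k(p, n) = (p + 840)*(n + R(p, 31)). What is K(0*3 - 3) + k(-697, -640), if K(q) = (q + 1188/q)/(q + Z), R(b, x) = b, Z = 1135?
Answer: -216428611/1132 ≈ -1.9119e+5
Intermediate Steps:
k(p, n) = (840 + p)*(n + p) (k(p, n) = (p + 840)*(n + p) = (840 + p)*(n + p))
K(q) = (q + 1188/q)/(1135 + q) (K(q) = (q + 1188/q)/(q + 1135) = (q + 1188/q)/(1135 + q))
K(0*3 - 3) + k(-697, -640) = (1188 + (0*3 - 3)**2)/((0*3 - 3)*(1135 + (0*3 - 3))) + ((-697)**2 + 840*(-640) + 840*(-697) - 640*(-697)) = (1188 + (0 - 3)**2)/((0 - 3)*(1135 + (0 - 3))) + (485809 - 537600 - 585480 + 446080) = (1188 + (-3)**2)/((-3)*(1135 - 3)) - 191191 = -1/3*(1188 + 9)/1132 - 191191 = -1/3*1/1132*1197 - 191191 = -399/1132 - 191191 = -216428611/1132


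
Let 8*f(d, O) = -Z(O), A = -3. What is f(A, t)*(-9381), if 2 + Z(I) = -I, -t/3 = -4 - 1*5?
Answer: -272049/8 ≈ -34006.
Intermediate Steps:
t = 27 (t = -3*(-4 - 1*5) = -3*(-4 - 5) = -3*(-9) = 27)
Z(I) = -2 - I
f(d, O) = ¼ + O/8 (f(d, O) = (-(-2 - O))/8 = (2 + O)/8 = ¼ + O/8)
f(A, t)*(-9381) = (¼ + (⅛)*27)*(-9381) = (¼ + 27/8)*(-9381) = (29/8)*(-9381) = -272049/8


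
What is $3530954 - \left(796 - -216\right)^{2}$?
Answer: $2506810$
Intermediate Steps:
$3530954 - \left(796 - -216\right)^{2} = 3530954 - \left(796 + 216\right)^{2} = 3530954 - 1012^{2} = 3530954 - 1024144 = 2506810$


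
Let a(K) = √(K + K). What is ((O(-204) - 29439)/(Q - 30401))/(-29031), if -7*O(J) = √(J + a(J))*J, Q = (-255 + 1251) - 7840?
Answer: -3271/120139955 + 68*√(-204 + 2*I*√102)/2522939055 ≈ -2.7208e-5 + 3.8543e-7*I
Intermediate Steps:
a(K) = √2*√K (a(K) = √(2*K) = √2*√K)
Q = -6844 (Q = 996 - 7840 = -6844)
O(J) = -J*√(J + √2*√J)/7 (O(J) = -√(J + √2*√J)*J/7 = -J*√(J + √2*√J)/7)
((O(-204) - 29439)/(Q - 30401))/(-29031) = ((-⅐*(-204)*√(-204 + √2*√(-204)) - 29439)/(-6844 - 30401))/(-29031) = ((-⅐*(-204)*√(-204 + √2*(2*I*√51)) - 29439)/(-37245))*(-1/29031) = ((-⅐*(-204)*√(-204 + 2*I*√102) - 29439)*(-1/37245))*(-1/29031) = ((204*√(-204 + 2*I*√102)/7 - 29439)*(-1/37245))*(-1/29031) = ((-29439 + 204*√(-204 + 2*I*√102)/7)*(-1/37245))*(-1/29031) = (9813/12415 - 68*√(-204 + 2*I*√102)/86905)*(-1/29031) = -3271/120139955 + 68*√(-204 + 2*I*√102)/2522939055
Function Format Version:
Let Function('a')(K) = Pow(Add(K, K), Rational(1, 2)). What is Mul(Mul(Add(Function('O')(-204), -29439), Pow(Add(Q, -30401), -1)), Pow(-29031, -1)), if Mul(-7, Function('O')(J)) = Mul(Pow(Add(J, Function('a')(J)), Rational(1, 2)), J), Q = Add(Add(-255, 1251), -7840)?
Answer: Add(Rational(-3271, 120139955), Mul(Rational(68, 2522939055), Pow(Add(-204, Mul(2, I, Pow(102, Rational(1, 2)))), Rational(1, 2)))) ≈ Add(-2.7208e-5, Mul(3.8543e-7, I))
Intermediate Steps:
Function('a')(K) = Mul(Pow(2, Rational(1, 2)), Pow(K, Rational(1, 2))) (Function('a')(K) = Pow(Mul(2, K), Rational(1, 2)) = Mul(Pow(2, Rational(1, 2)), Pow(K, Rational(1, 2))))
Q = -6844 (Q = Add(996, -7840) = -6844)
Function('O')(J) = Mul(Rational(-1, 7), J, Pow(Add(J, Mul(Pow(2, Rational(1, 2)), Pow(J, Rational(1, 2)))), Rational(1, 2))) (Function('O')(J) = Mul(Rational(-1, 7), Mul(Pow(Add(J, Mul(Pow(2, Rational(1, 2)), Pow(J, Rational(1, 2)))), Rational(1, 2)), J)) = Mul(Rational(-1, 7), Mul(J, Pow(Add(J, Mul(Pow(2, Rational(1, 2)), Pow(J, Rational(1, 2)))), Rational(1, 2)))) = Mul(Rational(-1, 7), J, Pow(Add(J, Mul(Pow(2, Rational(1, 2)), Pow(J, Rational(1, 2)))), Rational(1, 2))))
Mul(Mul(Add(Function('O')(-204), -29439), Pow(Add(Q, -30401), -1)), Pow(-29031, -1)) = Mul(Mul(Add(Mul(Rational(-1, 7), -204, Pow(Add(-204, Mul(Pow(2, Rational(1, 2)), Pow(-204, Rational(1, 2)))), Rational(1, 2))), -29439), Pow(Add(-6844, -30401), -1)), Pow(-29031, -1)) = Mul(Mul(Add(Mul(Rational(-1, 7), -204, Pow(Add(-204, Mul(Pow(2, Rational(1, 2)), Mul(2, I, Pow(51, Rational(1, 2))))), Rational(1, 2))), -29439), Pow(-37245, -1)), Rational(-1, 29031)) = Mul(Mul(Add(Mul(Rational(-1, 7), -204, Pow(Add(-204, Mul(2, I, Pow(102, Rational(1, 2)))), Rational(1, 2))), -29439), Rational(-1, 37245)), Rational(-1, 29031)) = Mul(Mul(Add(Mul(Rational(204, 7), Pow(Add(-204, Mul(2, I, Pow(102, Rational(1, 2)))), Rational(1, 2))), -29439), Rational(-1, 37245)), Rational(-1, 29031)) = Mul(Mul(Add(-29439, Mul(Rational(204, 7), Pow(Add(-204, Mul(2, I, Pow(102, Rational(1, 2)))), Rational(1, 2)))), Rational(-1, 37245)), Rational(-1, 29031)) = Mul(Add(Rational(9813, 12415), Mul(Rational(-68, 86905), Pow(Add(-204, Mul(2, I, Pow(102, Rational(1, 2)))), Rational(1, 2)))), Rational(-1, 29031)) = Add(Rational(-3271, 120139955), Mul(Rational(68, 2522939055), Pow(Add(-204, Mul(2, I, Pow(102, Rational(1, 2)))), Rational(1, 2))))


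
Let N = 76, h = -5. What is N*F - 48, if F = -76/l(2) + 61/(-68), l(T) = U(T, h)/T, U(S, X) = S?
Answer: -100167/17 ≈ -5892.2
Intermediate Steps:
l(T) = 1 (l(T) = T/T = 1)
F = -5229/68 (F = -76/1 + 61/(-68) = -76*1 + 61*(-1/68) = -76 - 61/68 = -5229/68 ≈ -76.897)
N*F - 48 = 76*(-5229/68) - 48 = -99351/17 - 48 = -100167/17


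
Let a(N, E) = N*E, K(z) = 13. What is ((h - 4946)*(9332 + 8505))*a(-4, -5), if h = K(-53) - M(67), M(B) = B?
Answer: -1783700000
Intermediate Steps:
a(N, E) = E*N
h = -54 (h = 13 - 1*67 = 13 - 67 = -54)
((h - 4946)*(9332 + 8505))*a(-4, -5) = ((-54 - 4946)*(9332 + 8505))*(-5*(-4)) = -5000*17837*20 = -89185000*20 = -1783700000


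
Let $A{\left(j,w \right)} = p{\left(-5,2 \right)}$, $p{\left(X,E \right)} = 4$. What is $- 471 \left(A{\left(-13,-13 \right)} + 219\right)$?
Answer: $-105033$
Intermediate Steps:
$A{\left(j,w \right)} = 4$
$- 471 \left(A{\left(-13,-13 \right)} + 219\right) = - 471 \left(4 + 219\right) = \left(-471\right) 223 = -105033$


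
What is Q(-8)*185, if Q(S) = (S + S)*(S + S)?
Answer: 47360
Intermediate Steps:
Q(S) = 4*S² (Q(S) = (2*S)*(2*S) = 4*S²)
Q(-8)*185 = (4*(-8)²)*185 = (4*64)*185 = 256*185 = 47360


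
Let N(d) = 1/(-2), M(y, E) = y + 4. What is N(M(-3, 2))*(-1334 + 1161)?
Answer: 173/2 ≈ 86.500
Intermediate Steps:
M(y, E) = 4 + y
N(d) = -1/2
N(M(-3, 2))*(-1334 + 1161) = -(-1334 + 1161)/2 = -1/2*(-173) = 173/2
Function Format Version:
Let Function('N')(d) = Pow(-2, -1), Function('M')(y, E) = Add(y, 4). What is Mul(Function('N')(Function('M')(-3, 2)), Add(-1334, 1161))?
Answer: Rational(173, 2) ≈ 86.500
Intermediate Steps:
Function('M')(y, E) = Add(4, y)
Function('N')(d) = Rational(-1, 2)
Mul(Function('N')(Function('M')(-3, 2)), Add(-1334, 1161)) = Mul(Rational(-1, 2), Add(-1334, 1161)) = Mul(Rational(-1, 2), -173) = Rational(173, 2)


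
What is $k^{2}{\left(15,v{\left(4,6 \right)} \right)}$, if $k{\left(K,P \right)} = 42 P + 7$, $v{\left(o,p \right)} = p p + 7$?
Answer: $3286969$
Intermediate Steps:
$v{\left(o,p \right)} = 7 + p^{2}$ ($v{\left(o,p \right)} = p^{2} + 7 = 7 + p^{2}$)
$k{\left(K,P \right)} = 7 + 42 P$
$k^{2}{\left(15,v{\left(4,6 \right)} \right)} = \left(7 + 42 \left(7 + 6^{2}\right)\right)^{2} = \left(7 + 42 \left(7 + 36\right)\right)^{2} = \left(7 + 42 \cdot 43\right)^{2} = \left(7 + 1806\right)^{2} = 1813^{2} = 3286969$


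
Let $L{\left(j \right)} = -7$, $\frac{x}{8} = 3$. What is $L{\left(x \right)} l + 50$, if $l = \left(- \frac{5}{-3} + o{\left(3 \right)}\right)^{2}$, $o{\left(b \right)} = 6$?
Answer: $- \frac{3253}{9} \approx -361.44$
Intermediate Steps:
$x = 24$ ($x = 8 \cdot 3 = 24$)
$l = \frac{529}{9}$ ($l = \left(- \frac{5}{-3} + 6\right)^{2} = \left(\left(-5\right) \left(- \frac{1}{3}\right) + 6\right)^{2} = \left(\frac{5}{3} + 6\right)^{2} = \left(\frac{23}{3}\right)^{2} = \frac{529}{9} \approx 58.778$)
$L{\left(x \right)} l + 50 = \left(-7\right) \frac{529}{9} + 50 = - \frac{3703}{9} + 50 = - \frac{3253}{9}$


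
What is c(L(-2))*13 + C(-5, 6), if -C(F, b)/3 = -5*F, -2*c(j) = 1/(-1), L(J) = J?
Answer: -137/2 ≈ -68.500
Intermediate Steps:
c(j) = ½ (c(j) = -½/(-1) = -½*(-1) = ½)
C(F, b) = 15*F (C(F, b) = -(-15)*F = 15*F)
c(L(-2))*13 + C(-5, 6) = (½)*13 + 15*(-5) = 13/2 - 75 = -137/2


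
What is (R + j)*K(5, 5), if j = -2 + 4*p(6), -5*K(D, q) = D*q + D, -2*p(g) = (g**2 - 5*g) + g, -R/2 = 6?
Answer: 228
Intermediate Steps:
R = -12 (R = -2*6 = -12)
p(g) = 2*g - g**2/2 (p(g) = -((g**2 - 5*g) + g)/2 = -(g**2 - 4*g)/2 = 2*g - g**2/2)
K(D, q) = -D/5 - D*q/5 (K(D, q) = -(D*q + D)/5 = -(D + D*q)/5 = -D/5 - D*q/5)
j = -26 (j = -2 + 4*((1/2)*6*(4 - 1*6)) = -2 + 4*((1/2)*6*(4 - 6)) = -2 + 4*((1/2)*6*(-2)) = -2 + 4*(-6) = -2 - 24 = -26)
(R + j)*K(5, 5) = (-12 - 26)*(-1/5*5*(1 + 5)) = -(-38)*5*6/5 = -38*(-6) = 228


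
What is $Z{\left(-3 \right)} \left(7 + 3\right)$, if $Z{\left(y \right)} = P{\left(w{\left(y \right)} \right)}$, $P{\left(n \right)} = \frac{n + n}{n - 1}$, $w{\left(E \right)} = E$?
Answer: $15$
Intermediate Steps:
$P{\left(n \right)} = \frac{2 n}{-1 + n}$
$Z{\left(y \right)} = \frac{2 y}{-1 + y}$
$Z{\left(-3 \right)} \left(7 + 3\right) = 2 \left(-3\right) \frac{1}{-1 - 3} \left(7 + 3\right) = 2 \left(-3\right) \frac{1}{-4} \cdot 10 = 2 \left(-3\right) \left(- \frac{1}{4}\right) 10 = \frac{3}{2} \cdot 10 = 15$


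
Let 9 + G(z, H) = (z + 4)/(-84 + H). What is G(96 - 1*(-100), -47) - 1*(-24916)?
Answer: 3262617/131 ≈ 24905.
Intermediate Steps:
G(z, H) = -9 + (4 + z)/(-84 + H) (G(z, H) = -9 + (z + 4)/(-84 + H) = -9 + (4 + z)/(-84 + H))
G(96 - 1*(-100), -47) - 1*(-24916) = (760 + (96 - 1*(-100)) - 9*(-47))/(-84 - 47) - 1*(-24916) = (760 + (96 + 100) + 423)/(-131) + 24916 = -(760 + 196 + 423)/131 + 24916 = -1/131*1379 + 24916 = -1379/131 + 24916 = 3262617/131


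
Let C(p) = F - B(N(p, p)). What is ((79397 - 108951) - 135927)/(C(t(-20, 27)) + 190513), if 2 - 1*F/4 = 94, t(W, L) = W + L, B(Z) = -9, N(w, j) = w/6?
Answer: -165481/190154 ≈ -0.87025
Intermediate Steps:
N(w, j) = w/6 (N(w, j) = w*(⅙) = w/6)
t(W, L) = L + W
F = -368 (F = 8 - 4*94 = 8 - 376 = -368)
C(p) = -359 (C(p) = -368 - 1*(-9) = -368 + 9 = -359)
((79397 - 108951) - 135927)/(C(t(-20, 27)) + 190513) = ((79397 - 108951) - 135927)/(-359 + 190513) = (-29554 - 135927)/190154 = -165481*1/190154 = -165481/190154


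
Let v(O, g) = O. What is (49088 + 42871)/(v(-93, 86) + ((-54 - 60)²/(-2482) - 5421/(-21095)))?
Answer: -802461668435/854995028 ≈ -938.56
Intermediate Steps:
(49088 + 42871)/(v(-93, 86) + ((-54 - 60)²/(-2482) - 5421/(-21095))) = (49088 + 42871)/(-93 + ((-54 - 60)²/(-2482) - 5421/(-21095))) = 91959/(-93 + ((-114)²*(-1/2482) - 5421*(-1/21095))) = 91959/(-93 + (12996*(-1/2482) + 5421/21095)) = 91959/(-93 + (-6498/1241 + 5421/21095)) = 91959/(-93 - 130347849/26178895) = 91959/(-2564985084/26178895) = 91959*(-26178895/2564985084) = -802461668435/854995028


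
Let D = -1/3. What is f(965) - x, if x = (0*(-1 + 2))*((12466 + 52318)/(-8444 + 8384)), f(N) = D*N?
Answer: -965/3 ≈ -321.67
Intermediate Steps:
D = -⅓ (D = -1*⅓ = -⅓ ≈ -0.33333)
f(N) = -N/3
x = 0 (x = (0*1)*(64784/(-60)) = 0*(64784*(-1/60)) = 0*(-16196/15) = 0)
f(965) - x = -⅓*965 - 1*0 = -965/3 + 0 = -965/3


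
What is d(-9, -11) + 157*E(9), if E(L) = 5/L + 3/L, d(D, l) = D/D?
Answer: 1265/9 ≈ 140.56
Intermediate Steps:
d(D, l) = 1
E(L) = 8/L
d(-9, -11) + 157*E(9) = 1 + 157*(8/9) = 1 + 1256/9 = 1265/9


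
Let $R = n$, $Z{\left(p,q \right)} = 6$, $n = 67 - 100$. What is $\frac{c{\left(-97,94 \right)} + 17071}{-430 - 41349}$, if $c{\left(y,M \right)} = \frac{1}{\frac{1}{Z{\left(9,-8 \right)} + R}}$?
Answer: $- \frac{17044}{41779} \approx -0.40796$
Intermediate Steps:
$n = -33$
$R = -33$
$c{\left(y,M \right)} = -27$ ($c{\left(y,M \right)} = \frac{1}{\frac{1}{6 - 33}} = \frac{1}{\frac{1}{-27}} = \frac{1}{- \frac{1}{27}} = -27$)
$\frac{c{\left(-97,94 \right)} + 17071}{-430 - 41349} = \frac{-27 + 17071}{-430 - 41349} = \frac{17044}{-41779} = 17044 \left(- \frac{1}{41779}\right) = - \frac{17044}{41779}$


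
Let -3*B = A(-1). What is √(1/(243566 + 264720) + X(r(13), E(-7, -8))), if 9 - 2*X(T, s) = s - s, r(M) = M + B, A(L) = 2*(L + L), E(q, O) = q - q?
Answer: 2*√72662279273/254143 ≈ 2.1213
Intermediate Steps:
E(q, O) = 0
A(L) = 4*L (A(L) = 2*(2*L) = 4*L)
B = 4/3 (B = -4*(-1)/3 = -⅓*(-4) = 4/3 ≈ 1.3333)
r(M) = 4/3 + M (r(M) = M + 4/3 = 4/3 + M)
X(T, s) = 9/2 (X(T, s) = 9/2 - (s - s)/2 = 9/2 - ½*0 = 9/2 + 0 = 9/2)
√(1/(243566 + 264720) + X(r(13), E(-7, -8))) = √(1/(243566 + 264720) + 9/2) = √(1/508286 + 9/2) = √(1143644/254143) = 2*√72662279273/254143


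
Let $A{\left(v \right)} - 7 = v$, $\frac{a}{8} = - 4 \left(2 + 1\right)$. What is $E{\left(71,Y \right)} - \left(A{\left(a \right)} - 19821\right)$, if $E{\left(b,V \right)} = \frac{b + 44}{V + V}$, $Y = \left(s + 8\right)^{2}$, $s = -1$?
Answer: $\frac{1951295}{98} \approx 19911.0$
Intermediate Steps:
$a = -96$ ($a = 8 \left(- 4 \left(2 + 1\right)\right) = 8 \left(\left(-4\right) 3\right) = 8 \left(-12\right) = -96$)
$Y = 49$ ($Y = \left(-1 + 8\right)^{2} = 7^{2} = 49$)
$A{\left(v \right)} = 7 + v$
$E{\left(b,V \right)} = \frac{44 + b}{2 V}$
$E{\left(71,Y \right)} - \left(A{\left(a \right)} - 19821\right) = \frac{44 + 71}{2 \cdot 49} - \left(\left(7 - 96\right) - 19821\right) = \frac{1}{2} \cdot \frac{1}{49} \cdot 115 - \left(-89 - 19821\right) = \frac{115}{98} - -19910 = \frac{115}{98} + 19910 = \frac{1951295}{98}$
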